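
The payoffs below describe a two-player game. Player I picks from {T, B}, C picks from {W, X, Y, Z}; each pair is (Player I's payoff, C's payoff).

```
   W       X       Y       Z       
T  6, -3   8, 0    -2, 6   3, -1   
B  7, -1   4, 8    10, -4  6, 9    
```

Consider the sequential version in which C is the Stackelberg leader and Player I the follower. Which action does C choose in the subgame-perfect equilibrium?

Solve by backward induction (C leads).
- W: Player I compares 6, 7 and picks B; C would get -1.
- X: Player I compares 8, 4 and picks T; C would get 0.
- Y: Player I compares -2, 10 and picks B; C would get -4.
- Z: Player I compares 3, 6 and picks B; C would get 9.
Maximizing over -1, 0, -4, 9, C chooses Z. Subgame-perfect outcome: (B, Z) with payoffs (6, 9).

Z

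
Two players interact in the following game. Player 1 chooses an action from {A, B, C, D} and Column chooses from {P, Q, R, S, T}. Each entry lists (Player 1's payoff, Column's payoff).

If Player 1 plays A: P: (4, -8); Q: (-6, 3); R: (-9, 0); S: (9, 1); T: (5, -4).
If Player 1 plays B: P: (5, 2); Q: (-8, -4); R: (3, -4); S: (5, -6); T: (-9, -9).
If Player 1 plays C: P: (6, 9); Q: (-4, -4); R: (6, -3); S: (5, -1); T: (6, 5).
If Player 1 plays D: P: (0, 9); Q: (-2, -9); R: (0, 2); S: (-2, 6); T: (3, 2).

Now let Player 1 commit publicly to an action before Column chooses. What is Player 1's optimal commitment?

Column best-responds to each possible Player 1 move:
- A: Column compares -8, 3, 0, 1, -4 and picks Q; Player 1 would get -6.
- B: Column compares 2, -4, -4, -6, -9 and picks P; Player 1 would get 5.
- C: Column compares 9, -4, -3, -1, 5 and picks P; Player 1 would get 6.
- D: Column compares 9, -9, 2, 6, 2 and picks P; Player 1 would get 0.
Maximizing over -6, 5, 6, 0, Player 1 chooses C. Subgame-perfect outcome: (C, P) with payoffs (6, 9).

C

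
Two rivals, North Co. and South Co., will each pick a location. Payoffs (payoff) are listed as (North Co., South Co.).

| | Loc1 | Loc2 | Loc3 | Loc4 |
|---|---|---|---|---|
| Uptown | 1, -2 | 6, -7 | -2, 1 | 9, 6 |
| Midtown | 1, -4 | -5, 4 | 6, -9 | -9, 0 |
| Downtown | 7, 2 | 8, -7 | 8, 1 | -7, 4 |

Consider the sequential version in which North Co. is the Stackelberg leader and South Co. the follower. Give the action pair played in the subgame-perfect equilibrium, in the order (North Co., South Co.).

(Uptown, Loc4)

Solve by backward induction (North Co. leads).
- Uptown: South Co. compares -2, -7, 1, 6 and picks Loc4; North Co. would get 9.
- Midtown: South Co. compares -4, 4, -9, 0 and picks Loc2; North Co. would get -5.
- Downtown: South Co. compares 2, -7, 1, 4 and picks Loc4; North Co. would get -7.
North Co.'s induced payoffs are 9, -5, -7, so North Co. commits to Uptown. Subgame-perfect outcome: (Uptown, Loc4) with payoffs (9, 6).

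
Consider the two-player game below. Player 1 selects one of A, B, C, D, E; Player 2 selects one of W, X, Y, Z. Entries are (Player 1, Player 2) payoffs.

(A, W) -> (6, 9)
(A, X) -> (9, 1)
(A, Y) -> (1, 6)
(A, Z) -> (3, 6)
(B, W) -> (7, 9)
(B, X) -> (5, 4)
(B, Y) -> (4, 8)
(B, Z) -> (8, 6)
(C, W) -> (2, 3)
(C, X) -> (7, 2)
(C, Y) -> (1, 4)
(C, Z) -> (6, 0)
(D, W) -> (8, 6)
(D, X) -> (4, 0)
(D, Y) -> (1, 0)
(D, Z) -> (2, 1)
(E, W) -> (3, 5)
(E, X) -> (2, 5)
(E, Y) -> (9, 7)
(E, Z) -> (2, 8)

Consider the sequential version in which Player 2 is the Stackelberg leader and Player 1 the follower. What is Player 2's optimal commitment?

Backward induction with Player 2 moving first.
- W → Player 1 plays D (best of 6, 7, 2, 8, 3); Player 2 gets 6.
- X → Player 1 plays A (best of 9, 5, 7, 4, 2); Player 2 gets 1.
- Y → Player 1 plays E (best of 1, 4, 1, 1, 9); Player 2 gets 7.
- Z → Player 1 plays B (best of 3, 8, 6, 2, 2); Player 2 gets 6.
Among 6, 1, 7, 6, the best is 7 at Y. Subgame-perfect outcome: (E, Y) with payoffs (9, 7).

Y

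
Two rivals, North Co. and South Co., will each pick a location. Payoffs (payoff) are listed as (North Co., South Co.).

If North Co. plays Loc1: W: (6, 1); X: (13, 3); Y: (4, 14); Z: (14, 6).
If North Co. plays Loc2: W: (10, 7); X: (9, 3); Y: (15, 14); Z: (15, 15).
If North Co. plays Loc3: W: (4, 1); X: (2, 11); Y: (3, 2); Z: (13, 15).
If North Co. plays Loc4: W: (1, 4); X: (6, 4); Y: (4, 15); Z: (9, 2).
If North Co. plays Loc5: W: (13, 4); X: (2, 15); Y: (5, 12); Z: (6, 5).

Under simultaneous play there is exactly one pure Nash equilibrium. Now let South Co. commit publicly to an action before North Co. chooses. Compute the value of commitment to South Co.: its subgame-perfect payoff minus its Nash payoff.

0

Work backward from North Co.'s decision.
- W: North Co. compares 6, 10, 4, 1, 13 and picks Loc5; South Co. would get 4.
- X: North Co. compares 13, 9, 2, 6, 2 and picks Loc1; South Co. would get 3.
- Y: North Co. compares 4, 15, 3, 4, 5 and picks Loc2; South Co. would get 14.
- Z: North Co. compares 14, 15, 13, 9, 6 and picks Loc2; South Co. would get 15.
South Co.'s induced payoffs are 4, 3, 14, 15, so South Co. commits to Z. Subgame-perfect outcome: (Loc2, Z) with payoffs (15, 15).
Under simultaneous play:
North Co.'s best replies: W→Loc5; X→Loc1; Y→Loc2; Z→Loc2.
South Co.'s best replies: Loc1→Y; Loc2→Z; Loc3→Z; Loc4→Y; Loc5→X.
Only (Loc2, Z) has each player best-responding; Nash payoffs (15, 15).
South Co.'s commitment gain: 15 − 15 = 0.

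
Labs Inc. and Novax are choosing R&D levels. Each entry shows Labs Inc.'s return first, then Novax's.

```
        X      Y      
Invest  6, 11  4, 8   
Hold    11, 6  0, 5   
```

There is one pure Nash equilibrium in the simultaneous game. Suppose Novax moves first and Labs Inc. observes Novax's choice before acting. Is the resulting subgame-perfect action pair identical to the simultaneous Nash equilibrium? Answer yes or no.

no

Backward induction with Novax moving first.
- X → Labs Inc. plays Hold (best of 6, 11); Novax gets 6.
- Y → Labs Inc. plays Invest (best of 4, 0); Novax gets 8.
Novax's induced payoffs are 6, 8, so Novax commits to Y. Subgame-perfect outcome: (Invest, Y) with payoffs (4, 8).
For the simultaneous game, intersect best replies.
Labs Inc.'s best replies: X→Hold; Y→Invest.
Novax's best replies: Invest→X; Hold→X.
The unique mutual best reply is (Hold, X), giving (11, 6).
Sequential outcome (Invest, Y) differs from the Nash profile (Hold, X).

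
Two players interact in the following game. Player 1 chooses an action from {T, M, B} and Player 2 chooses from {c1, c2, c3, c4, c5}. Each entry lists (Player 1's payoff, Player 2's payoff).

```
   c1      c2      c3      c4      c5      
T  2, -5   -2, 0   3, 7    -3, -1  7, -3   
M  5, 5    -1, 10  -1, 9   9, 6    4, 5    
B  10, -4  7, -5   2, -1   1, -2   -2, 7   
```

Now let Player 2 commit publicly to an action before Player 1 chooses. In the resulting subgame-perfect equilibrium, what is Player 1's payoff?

3

Backward induction with Player 2 moving first.
- c1 → Player 1 plays B (best of 2, 5, 10); Player 2 gets -4.
- c2 → Player 1 plays B (best of -2, -1, 7); Player 2 gets -5.
- c3 → Player 1 plays T (best of 3, -1, 2); Player 2 gets 7.
- c4 → Player 1 plays M (best of -3, 9, 1); Player 2 gets 6.
- c5 → Player 1 plays T (best of 7, 4, -2); Player 2 gets -3.
Maximizing over -4, -5, 7, 6, -3, Player 2 chooses c3. Subgame-perfect outcome: (T, c3) with payoffs (3, 7).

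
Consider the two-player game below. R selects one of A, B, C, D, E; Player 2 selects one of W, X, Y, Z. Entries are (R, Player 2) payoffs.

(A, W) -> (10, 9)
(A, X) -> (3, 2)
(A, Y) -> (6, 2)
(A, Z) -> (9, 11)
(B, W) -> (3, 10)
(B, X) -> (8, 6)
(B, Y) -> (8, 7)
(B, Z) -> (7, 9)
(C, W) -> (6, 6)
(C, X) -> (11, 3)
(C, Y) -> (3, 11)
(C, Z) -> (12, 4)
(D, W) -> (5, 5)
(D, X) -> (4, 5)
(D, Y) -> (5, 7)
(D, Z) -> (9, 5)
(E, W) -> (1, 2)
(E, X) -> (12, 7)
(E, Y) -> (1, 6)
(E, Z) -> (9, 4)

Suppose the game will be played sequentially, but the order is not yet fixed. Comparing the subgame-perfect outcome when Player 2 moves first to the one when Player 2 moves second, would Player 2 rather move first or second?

If R leads: Player 2's best replies are A→Z, B→W, C→Y, D→Y, E→X; R's induced payoffs 9, 3, 3, 5, 12; outcome (E, X), payoffs (12, 7).
If Player 2 leads: R's best replies are W→A, X→E, Y→B, Z→C; Player 2's induced payoffs 9, 7, 7, 4; outcome (A, W), payoffs (10, 9).
Player 2 gets 9 moving first and 7 moving second, so Player 2 prefers to move first.

first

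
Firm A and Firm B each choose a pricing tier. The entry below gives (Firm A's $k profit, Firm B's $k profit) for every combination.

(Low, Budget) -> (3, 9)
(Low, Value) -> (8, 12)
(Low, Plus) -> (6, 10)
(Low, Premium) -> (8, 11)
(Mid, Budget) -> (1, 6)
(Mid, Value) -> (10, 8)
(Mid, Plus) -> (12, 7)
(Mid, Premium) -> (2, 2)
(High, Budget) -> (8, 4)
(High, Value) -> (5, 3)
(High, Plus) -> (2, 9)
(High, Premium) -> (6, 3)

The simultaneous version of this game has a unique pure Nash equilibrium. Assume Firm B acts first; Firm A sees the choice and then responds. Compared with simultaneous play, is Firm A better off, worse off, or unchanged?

worse off

Backward induction with Firm B moving first.
- Budget: Firm A compares 3, 1, 8 and picks High; Firm B would get 4.
- Value: Firm A compares 8, 10, 5 and picks Mid; Firm B would get 8.
- Plus: Firm A compares 6, 12, 2 and picks Mid; Firm B would get 7.
- Premium: Firm A compares 8, 2, 6 and picks Low; Firm B would get 11.
Maximizing over 4, 8, 7, 11, Firm B chooses Premium. Subgame-perfect outcome: (Low, Premium) with payoffs (8, 11).
For the simultaneous game, intersect best replies.
Firm A's best replies: Budget→High; Value→Mid; Plus→Mid; Premium→Low.
Firm B's best replies: Low→Value; Mid→Value; High→Plus.
Only (Mid, Value) has each player best-responding; Nash payoffs (10, 8).
Firm A earns 8 sequentially versus 10 at the Nash outcome: worse off.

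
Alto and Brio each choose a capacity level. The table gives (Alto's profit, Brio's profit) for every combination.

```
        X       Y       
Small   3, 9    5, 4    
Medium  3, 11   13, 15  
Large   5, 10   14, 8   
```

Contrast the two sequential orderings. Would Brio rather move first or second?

If Alto leads: Brio's best replies are Small→X, Medium→Y, Large→X; Alto's induced payoffs 3, 13, 5; outcome (Medium, Y), payoffs (13, 15).
If Brio leads: Alto's best replies are X→Large, Y→Large; Brio's induced payoffs 10, 8; outcome (Large, X), payoffs (5, 10).
Brio gets 10 moving first and 15 moving second, so Brio prefers to move second.

second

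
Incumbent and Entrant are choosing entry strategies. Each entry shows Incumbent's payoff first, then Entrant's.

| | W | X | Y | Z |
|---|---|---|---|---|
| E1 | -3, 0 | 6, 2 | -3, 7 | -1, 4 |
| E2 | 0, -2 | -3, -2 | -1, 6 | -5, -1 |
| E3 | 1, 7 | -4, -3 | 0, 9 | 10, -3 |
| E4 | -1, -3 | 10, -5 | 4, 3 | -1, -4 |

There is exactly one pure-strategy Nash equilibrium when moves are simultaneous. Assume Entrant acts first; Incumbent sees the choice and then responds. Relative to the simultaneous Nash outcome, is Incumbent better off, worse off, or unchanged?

Work backward from Incumbent's decision.
- W → Incumbent plays E3 (best of -3, 0, 1, -1); Entrant gets 7.
- X → Incumbent plays E4 (best of 6, -3, -4, 10); Entrant gets -5.
- Y → Incumbent plays E4 (best of -3, -1, 0, 4); Entrant gets 3.
- Z → Incumbent plays E3 (best of -1, -5, 10, -1); Entrant gets -3.
Among 7, -5, 3, -3, the best is 7 at W. Subgame-perfect outcome: (E3, W) with payoffs (1, 7).
Now find the simultaneous Nash equilibrium.
Incumbent's best replies: W→E3; X→E4; Y→E4; Z→E3.
Entrant's best replies: E1→Y; E2→Y; E3→Y; E4→Y.
The unique mutual best reply is (E4, Y), giving (4, 3).
Incumbent earns 1 sequentially versus 4 at the Nash outcome: worse off.

worse off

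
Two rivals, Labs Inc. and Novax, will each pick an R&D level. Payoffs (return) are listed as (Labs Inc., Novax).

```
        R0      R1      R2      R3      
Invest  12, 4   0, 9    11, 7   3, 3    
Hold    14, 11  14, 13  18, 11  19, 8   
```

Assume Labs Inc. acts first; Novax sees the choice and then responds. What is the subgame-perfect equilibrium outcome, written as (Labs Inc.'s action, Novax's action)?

(Hold, R1)

Work backward from Novax's decision.
- Invest: BR = R1, leader payoff 0.
- Hold: BR = R1, leader payoff 14.
Maximizing over 0, 14, Labs Inc. chooses Hold. Subgame-perfect outcome: (Hold, R1) with payoffs (14, 13).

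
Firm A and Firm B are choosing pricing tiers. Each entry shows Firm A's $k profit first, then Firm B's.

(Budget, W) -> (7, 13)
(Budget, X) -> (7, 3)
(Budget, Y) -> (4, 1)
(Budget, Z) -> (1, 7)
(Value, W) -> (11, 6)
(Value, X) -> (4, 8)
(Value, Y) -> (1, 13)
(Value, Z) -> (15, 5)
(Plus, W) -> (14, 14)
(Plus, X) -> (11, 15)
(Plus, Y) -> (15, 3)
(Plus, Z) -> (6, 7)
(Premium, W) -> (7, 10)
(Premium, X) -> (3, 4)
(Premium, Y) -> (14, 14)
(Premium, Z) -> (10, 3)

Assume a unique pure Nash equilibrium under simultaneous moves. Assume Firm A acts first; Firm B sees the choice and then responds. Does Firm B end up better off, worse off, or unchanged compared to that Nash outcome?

worse off

Backward induction with Firm A moving first.
- Budget → Firm B plays W (best of 13, 3, 1, 7); Firm A gets 7.
- Value → Firm B plays Y (best of 6, 8, 13, 5); Firm A gets 1.
- Plus → Firm B plays X (best of 14, 15, 3, 7); Firm A gets 11.
- Premium → Firm B plays Y (best of 10, 4, 14, 3); Firm A gets 14.
Firm A's induced payoffs are 7, 1, 11, 14, so Firm A commits to Premium. Subgame-perfect outcome: (Premium, Y) with payoffs (14, 14).
Under simultaneous play:
Firm A's best replies: W→Plus; X→Plus; Y→Plus; Z→Value.
Firm B's best replies: Budget→W; Value→Y; Plus→X; Premium→Y.
The unique mutual best reply is (Plus, X), giving (11, 15).
Firm B earns 14 sequentially versus 15 at the Nash outcome: worse off.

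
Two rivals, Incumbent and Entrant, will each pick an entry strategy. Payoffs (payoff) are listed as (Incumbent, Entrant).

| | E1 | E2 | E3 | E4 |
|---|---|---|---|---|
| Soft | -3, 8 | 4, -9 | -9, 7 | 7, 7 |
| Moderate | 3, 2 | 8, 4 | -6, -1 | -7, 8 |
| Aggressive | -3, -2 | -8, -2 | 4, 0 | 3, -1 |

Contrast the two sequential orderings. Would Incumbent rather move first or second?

If Incumbent leads: Entrant's best replies are Soft→E1, Moderate→E4, Aggressive→E3; Incumbent's induced payoffs -3, -7, 4; outcome (Aggressive, E3), payoffs (4, 0).
If Entrant leads: Incumbent's best replies are E1→Moderate, E2→Moderate, E3→Aggressive, E4→Soft; Entrant's induced payoffs 2, 4, 0, 7; outcome (Soft, E4), payoffs (7, 7).
Incumbent gets 4 moving first and 7 moving second, so Incumbent prefers to move second.

second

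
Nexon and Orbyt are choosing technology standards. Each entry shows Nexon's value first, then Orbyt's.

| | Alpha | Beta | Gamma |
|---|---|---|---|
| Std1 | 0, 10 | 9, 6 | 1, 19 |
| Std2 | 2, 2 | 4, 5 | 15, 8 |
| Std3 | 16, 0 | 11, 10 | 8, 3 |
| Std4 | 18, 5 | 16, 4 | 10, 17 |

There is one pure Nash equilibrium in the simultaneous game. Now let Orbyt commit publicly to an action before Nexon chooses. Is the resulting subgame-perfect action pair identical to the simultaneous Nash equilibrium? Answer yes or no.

yes

Nexon best-responds to each possible Orbyt move:
- Alpha: Nexon compares 0, 2, 16, 18 and picks Std4; Orbyt would get 5.
- Beta: Nexon compares 9, 4, 11, 16 and picks Std4; Orbyt would get 4.
- Gamma: Nexon compares 1, 15, 8, 10 and picks Std2; Orbyt would get 8.
Maximizing over 5, 4, 8, Orbyt chooses Gamma. Subgame-perfect outcome: (Std2, Gamma) with payoffs (15, 8).
Now find the simultaneous Nash equilibrium.
Nexon's best replies: Alpha→Std4; Beta→Std4; Gamma→Std2.
Orbyt's best replies: Std1→Gamma; Std2→Gamma; Std3→Beta; Std4→Gamma.
Only (Std2, Gamma) has each player best-responding; Nash payoffs (15, 8).
Sequential outcome (Std2, Gamma) coincides with the Nash profile (Std2, Gamma).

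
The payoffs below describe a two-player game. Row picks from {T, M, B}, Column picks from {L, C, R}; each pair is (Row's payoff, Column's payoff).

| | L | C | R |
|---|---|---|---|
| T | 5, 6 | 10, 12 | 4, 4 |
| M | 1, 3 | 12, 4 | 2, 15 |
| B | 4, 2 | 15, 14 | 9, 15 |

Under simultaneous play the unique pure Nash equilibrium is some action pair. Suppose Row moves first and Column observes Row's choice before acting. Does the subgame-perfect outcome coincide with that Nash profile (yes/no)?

Column best-responds to each possible Row move:
- T: Column compares 6, 12, 4 and picks C; Row would get 10.
- M: Column compares 3, 4, 15 and picks R; Row would get 2.
- B: Column compares 2, 14, 15 and picks R; Row would get 9.
Among 10, 2, 9, the best is 10 at T. Subgame-perfect outcome: (T, C) with payoffs (10, 12).
Under simultaneous play:
Row's best replies: L→T; C→B; R→B.
Column's best replies: T→C; M→R; B→R.
The unique mutual best reply is (B, R), giving (9, 15).
Sequential outcome (T, C) differs from the Nash profile (B, R).

no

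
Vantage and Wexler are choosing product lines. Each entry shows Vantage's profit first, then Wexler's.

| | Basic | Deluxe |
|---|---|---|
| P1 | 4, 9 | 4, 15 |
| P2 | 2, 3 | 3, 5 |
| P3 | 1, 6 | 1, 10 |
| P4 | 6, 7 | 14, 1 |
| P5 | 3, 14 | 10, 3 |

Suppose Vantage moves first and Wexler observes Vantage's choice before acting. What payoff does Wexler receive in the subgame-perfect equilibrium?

Wexler best-responds to each possible Vantage move:
- P1 → Wexler plays Deluxe (best of 9, 15); Vantage gets 4.
- P2 → Wexler plays Deluxe (best of 3, 5); Vantage gets 3.
- P3 → Wexler plays Deluxe (best of 6, 10); Vantage gets 1.
- P4 → Wexler plays Basic (best of 7, 1); Vantage gets 6.
- P5 → Wexler plays Basic (best of 14, 3); Vantage gets 3.
Among 4, 3, 1, 6, 3, the best is 6 at P4. Subgame-perfect outcome: (P4, Basic) with payoffs (6, 7).

7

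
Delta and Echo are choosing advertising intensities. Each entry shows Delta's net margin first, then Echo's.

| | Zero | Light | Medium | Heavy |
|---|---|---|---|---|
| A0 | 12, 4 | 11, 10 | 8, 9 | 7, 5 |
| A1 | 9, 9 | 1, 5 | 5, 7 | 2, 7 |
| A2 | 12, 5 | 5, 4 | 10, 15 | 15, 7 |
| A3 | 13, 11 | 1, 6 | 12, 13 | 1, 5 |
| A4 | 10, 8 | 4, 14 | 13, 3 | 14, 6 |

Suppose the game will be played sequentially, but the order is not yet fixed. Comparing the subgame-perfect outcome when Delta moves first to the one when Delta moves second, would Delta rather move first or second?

second

If Delta leads: Echo's best replies are A0→Light, A1→Zero, A2→Medium, A3→Medium, A4→Light; Delta's induced payoffs 11, 9, 10, 12, 4; outcome (A3, Medium), payoffs (12, 13).
If Echo leads: Delta's best replies are Zero→A3, Light→A0, Medium→A4, Heavy→A2; Echo's induced payoffs 11, 10, 3, 7; outcome (A3, Zero), payoffs (13, 11).
Delta gets 12 moving first and 13 moving second, so Delta prefers to move second.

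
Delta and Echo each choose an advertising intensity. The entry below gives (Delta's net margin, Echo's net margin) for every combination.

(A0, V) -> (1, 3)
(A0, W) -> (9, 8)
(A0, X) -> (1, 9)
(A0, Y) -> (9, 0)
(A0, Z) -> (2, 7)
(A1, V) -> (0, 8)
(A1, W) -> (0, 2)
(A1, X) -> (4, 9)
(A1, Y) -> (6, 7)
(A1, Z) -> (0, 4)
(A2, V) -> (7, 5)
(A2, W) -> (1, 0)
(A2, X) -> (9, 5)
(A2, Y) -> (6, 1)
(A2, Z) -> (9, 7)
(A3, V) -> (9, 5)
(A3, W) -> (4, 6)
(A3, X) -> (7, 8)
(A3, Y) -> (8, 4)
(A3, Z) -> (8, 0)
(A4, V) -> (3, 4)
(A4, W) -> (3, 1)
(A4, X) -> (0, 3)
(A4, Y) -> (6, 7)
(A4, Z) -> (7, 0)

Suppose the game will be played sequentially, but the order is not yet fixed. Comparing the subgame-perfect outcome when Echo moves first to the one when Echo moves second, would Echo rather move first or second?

If Delta leads: Echo's best replies are A0→X, A1→X, A2→Z, A3→X, A4→Y; Delta's induced payoffs 1, 4, 9, 7, 6; outcome (A2, Z), payoffs (9, 7).
If Echo leads: Delta's best replies are V→A3, W→A0, X→A2, Y→A0, Z→A2; Echo's induced payoffs 5, 8, 5, 0, 7; outcome (A0, W), payoffs (9, 8).
Echo gets 8 moving first and 7 moving second, so Echo prefers to move first.

first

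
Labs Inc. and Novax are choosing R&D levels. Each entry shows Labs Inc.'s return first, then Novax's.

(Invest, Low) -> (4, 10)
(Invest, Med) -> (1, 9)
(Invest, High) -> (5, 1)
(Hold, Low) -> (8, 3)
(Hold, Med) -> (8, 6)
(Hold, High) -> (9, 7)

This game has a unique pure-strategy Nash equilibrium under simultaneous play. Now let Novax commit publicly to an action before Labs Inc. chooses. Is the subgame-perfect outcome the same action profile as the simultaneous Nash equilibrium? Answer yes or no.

yes

Labs Inc. best-responds to each possible Novax move:
- Low: BR = Hold, leader payoff 3.
- Med: BR = Hold, leader payoff 6.
- High: BR = Hold, leader payoff 7.
Among 3, 6, 7, the best is 7 at High. Subgame-perfect outcome: (Hold, High) with payoffs (9, 7).
Under simultaneous play:
Labs Inc.'s best replies: Low→Hold; Med→Hold; High→Hold.
Novax's best replies: Invest→Low; Hold→High.
Only (Hold, High) has each player best-responding; Nash payoffs (9, 7).
Sequential outcome (Hold, High) coincides with the Nash profile (Hold, High).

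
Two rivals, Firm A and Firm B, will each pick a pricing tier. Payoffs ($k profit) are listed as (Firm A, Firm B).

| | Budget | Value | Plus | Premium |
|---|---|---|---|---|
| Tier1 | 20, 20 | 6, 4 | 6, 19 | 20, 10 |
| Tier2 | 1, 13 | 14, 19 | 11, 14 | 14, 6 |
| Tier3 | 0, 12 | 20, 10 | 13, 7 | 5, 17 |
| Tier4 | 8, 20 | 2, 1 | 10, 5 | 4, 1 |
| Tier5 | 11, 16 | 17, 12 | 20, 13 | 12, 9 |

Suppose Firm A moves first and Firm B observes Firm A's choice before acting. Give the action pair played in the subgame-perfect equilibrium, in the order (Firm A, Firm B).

(Tier1, Budget)

Work backward from Firm B's decision.
- Tier1 → Firm B plays Budget (best of 20, 4, 19, 10); Firm A gets 20.
- Tier2 → Firm B plays Value (best of 13, 19, 14, 6); Firm A gets 14.
- Tier3 → Firm B plays Premium (best of 12, 10, 7, 17); Firm A gets 5.
- Tier4 → Firm B plays Budget (best of 20, 1, 5, 1); Firm A gets 8.
- Tier5 → Firm B plays Budget (best of 16, 12, 13, 9); Firm A gets 11.
Firm A's induced payoffs are 20, 14, 5, 8, 11, so Firm A commits to Tier1. Subgame-perfect outcome: (Tier1, Budget) with payoffs (20, 20).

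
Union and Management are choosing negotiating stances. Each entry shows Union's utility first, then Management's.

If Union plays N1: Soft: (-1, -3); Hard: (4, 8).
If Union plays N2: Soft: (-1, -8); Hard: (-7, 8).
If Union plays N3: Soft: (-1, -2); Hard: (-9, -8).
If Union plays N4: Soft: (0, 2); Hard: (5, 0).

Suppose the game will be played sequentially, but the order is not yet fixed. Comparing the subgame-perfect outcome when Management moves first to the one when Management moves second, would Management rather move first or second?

If Union leads: Management's best replies are N1→Hard, N2→Hard, N3→Soft, N4→Soft; Union's induced payoffs 4, -7, -1, 0; outcome (N1, Hard), payoffs (4, 8).
If Management leads: Union's best replies are Soft→N4, Hard→N4; Management's induced payoffs 2, 0; outcome (N4, Soft), payoffs (0, 2).
Management gets 2 moving first and 8 moving second, so Management prefers to move second.

second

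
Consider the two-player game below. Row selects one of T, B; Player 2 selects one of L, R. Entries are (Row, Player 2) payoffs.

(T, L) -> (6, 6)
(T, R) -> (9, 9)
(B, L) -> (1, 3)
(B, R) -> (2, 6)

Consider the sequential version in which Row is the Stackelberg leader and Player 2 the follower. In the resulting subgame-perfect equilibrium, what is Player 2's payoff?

Player 2 best-responds to each possible Row move:
- T: BR = R, leader payoff 9.
- B: BR = R, leader payoff 2.
Among 9, 2, the best is 9 at T. Subgame-perfect outcome: (T, R) with payoffs (9, 9).

9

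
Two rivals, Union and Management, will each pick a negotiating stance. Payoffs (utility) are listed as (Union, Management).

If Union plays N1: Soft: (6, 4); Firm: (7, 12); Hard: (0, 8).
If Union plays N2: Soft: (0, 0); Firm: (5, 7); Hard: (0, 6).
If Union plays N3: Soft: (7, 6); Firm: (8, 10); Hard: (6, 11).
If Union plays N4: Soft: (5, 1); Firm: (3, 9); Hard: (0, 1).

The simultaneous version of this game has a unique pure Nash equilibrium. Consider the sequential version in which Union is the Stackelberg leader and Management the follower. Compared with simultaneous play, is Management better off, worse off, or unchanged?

Backward induction with Union moving first.
- N1: Management compares 4, 12, 8 and picks Firm; Union would get 7.
- N2: Management compares 0, 7, 6 and picks Firm; Union would get 5.
- N3: Management compares 6, 10, 11 and picks Hard; Union would get 6.
- N4: Management compares 1, 9, 1 and picks Firm; Union would get 3.
Among 7, 5, 6, 3, the best is 7 at N1. Subgame-perfect outcome: (N1, Firm) with payoffs (7, 12).
Now find the simultaneous Nash equilibrium.
Union's best replies: Soft→N3; Firm→N3; Hard→N3.
Management's best replies: N1→Firm; N2→Firm; N3→Hard; N4→Firm.
Only (N3, Hard) has each player best-responding; Nash payoffs (6, 11).
Management earns 12 sequentially versus 11 at the Nash outcome: better off.

better off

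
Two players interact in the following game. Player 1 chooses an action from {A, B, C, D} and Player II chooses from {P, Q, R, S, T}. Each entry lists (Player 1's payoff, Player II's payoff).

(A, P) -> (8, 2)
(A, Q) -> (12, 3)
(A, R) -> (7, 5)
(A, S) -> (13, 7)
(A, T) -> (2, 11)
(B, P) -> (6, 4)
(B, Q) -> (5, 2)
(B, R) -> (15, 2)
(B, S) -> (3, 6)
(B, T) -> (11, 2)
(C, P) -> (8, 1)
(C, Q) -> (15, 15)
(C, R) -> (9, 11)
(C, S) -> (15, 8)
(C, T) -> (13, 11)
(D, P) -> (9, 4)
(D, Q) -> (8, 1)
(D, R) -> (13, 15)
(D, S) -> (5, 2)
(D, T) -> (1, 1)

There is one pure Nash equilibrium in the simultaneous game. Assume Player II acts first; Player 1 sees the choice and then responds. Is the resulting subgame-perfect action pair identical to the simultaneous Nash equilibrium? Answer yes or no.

yes

Work backward from Player 1's decision.
- P → Player 1 plays D (best of 8, 6, 8, 9); Player II gets 4.
- Q → Player 1 plays C (best of 12, 5, 15, 8); Player II gets 15.
- R → Player 1 plays B (best of 7, 15, 9, 13); Player II gets 2.
- S → Player 1 plays C (best of 13, 3, 15, 5); Player II gets 8.
- T → Player 1 plays C (best of 2, 11, 13, 1); Player II gets 11.
Maximizing over 4, 15, 2, 8, 11, Player II chooses Q. Subgame-perfect outcome: (C, Q) with payoffs (15, 15).
Now find the simultaneous Nash equilibrium.
Player 1's best replies: P→D; Q→C; R→B; S→C; T→C.
Player II's best replies: A→T; B→S; C→Q; D→R.
The unique mutual best reply is (C, Q), giving (15, 15).
Sequential outcome (C, Q) coincides with the Nash profile (C, Q).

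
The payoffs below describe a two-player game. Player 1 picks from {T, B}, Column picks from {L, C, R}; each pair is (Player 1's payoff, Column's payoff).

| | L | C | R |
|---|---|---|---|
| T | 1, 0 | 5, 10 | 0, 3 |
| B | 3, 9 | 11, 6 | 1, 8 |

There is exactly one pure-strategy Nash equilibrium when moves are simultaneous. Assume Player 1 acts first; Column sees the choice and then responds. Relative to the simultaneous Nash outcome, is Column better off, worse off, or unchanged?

better off

Solve by backward induction (Player 1 leads).
- T → Column plays C (best of 0, 10, 3); Player 1 gets 5.
- B → Column plays L (best of 9, 6, 8); Player 1 gets 3.
Player 1's induced payoffs are 5, 3, so Player 1 commits to T. Subgame-perfect outcome: (T, C) with payoffs (5, 10).
Under simultaneous play:
Player 1's best replies: L→B; C→B; R→B.
Column's best replies: T→C; B→L.
Only (B, L) has each player best-responding; Nash payoffs (3, 9).
Column earns 10 sequentially versus 9 at the Nash outcome: better off.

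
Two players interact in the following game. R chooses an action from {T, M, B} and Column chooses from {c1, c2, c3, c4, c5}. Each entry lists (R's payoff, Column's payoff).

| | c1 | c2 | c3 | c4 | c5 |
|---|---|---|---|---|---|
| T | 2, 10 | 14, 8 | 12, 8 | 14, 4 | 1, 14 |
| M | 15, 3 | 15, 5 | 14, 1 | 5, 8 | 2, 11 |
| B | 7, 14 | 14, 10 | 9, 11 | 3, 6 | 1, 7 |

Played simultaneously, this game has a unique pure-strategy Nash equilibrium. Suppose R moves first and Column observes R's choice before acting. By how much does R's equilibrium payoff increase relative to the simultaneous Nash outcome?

5

Work backward from Column's decision.
- T → Column plays c5 (best of 10, 8, 8, 4, 14); R gets 1.
- M → Column plays c5 (best of 3, 5, 1, 8, 11); R gets 2.
- B → Column plays c1 (best of 14, 10, 11, 6, 7); R gets 7.
Among 1, 2, 7, the best is 7 at B. Subgame-perfect outcome: (B, c1) with payoffs (7, 14).
Now find the simultaneous Nash equilibrium.
R's best replies: c1→M; c2→M; c3→M; c4→T; c5→M.
Column's best replies: T→c5; M→c5; B→c1.
The unique mutual best reply is (M, c5), giving (2, 11).
R's commitment gain: 7 − 2 = 5.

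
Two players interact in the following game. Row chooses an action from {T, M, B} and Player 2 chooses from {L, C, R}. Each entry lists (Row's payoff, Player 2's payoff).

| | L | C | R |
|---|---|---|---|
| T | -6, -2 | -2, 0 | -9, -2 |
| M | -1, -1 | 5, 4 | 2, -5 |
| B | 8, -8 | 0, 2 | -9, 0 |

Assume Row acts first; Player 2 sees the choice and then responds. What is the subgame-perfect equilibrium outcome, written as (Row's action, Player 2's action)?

(M, C)

Work backward from Player 2's decision.
- T → Player 2 plays C (best of -2, 0, -2); Row gets -2.
- M → Player 2 plays C (best of -1, 4, -5); Row gets 5.
- B → Player 2 plays C (best of -8, 2, 0); Row gets 0.
Among -2, 5, 0, the best is 5 at M. Subgame-perfect outcome: (M, C) with payoffs (5, 4).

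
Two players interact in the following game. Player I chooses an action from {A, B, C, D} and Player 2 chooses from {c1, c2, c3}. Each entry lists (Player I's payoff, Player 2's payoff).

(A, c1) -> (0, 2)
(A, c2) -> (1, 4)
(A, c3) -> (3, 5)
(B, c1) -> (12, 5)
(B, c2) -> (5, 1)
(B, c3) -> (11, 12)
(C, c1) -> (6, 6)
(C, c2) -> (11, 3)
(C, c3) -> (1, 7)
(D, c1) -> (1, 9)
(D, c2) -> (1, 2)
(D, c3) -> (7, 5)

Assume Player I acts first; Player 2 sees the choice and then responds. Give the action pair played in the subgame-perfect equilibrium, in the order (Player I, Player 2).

(B, c3)

Player 2 best-responds to each possible Player I move:
- A: BR = c3, leader payoff 3.
- B: BR = c3, leader payoff 11.
- C: BR = c3, leader payoff 1.
- D: BR = c1, leader payoff 1.
Among 3, 11, 1, 1, the best is 11 at B. Subgame-perfect outcome: (B, c3) with payoffs (11, 12).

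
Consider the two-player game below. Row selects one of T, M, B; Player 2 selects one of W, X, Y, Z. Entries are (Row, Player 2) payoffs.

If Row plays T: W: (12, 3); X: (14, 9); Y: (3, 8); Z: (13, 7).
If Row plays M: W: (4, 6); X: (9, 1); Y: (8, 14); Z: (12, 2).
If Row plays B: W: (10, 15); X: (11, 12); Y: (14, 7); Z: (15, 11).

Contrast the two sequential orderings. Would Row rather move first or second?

If Row leads: Player 2's best replies are T→X, M→Y, B→W; Row's induced payoffs 14, 8, 10; outcome (T, X), payoffs (14, 9).
If Player 2 leads: Row's best replies are W→T, X→T, Y→B, Z→B; Player 2's induced payoffs 3, 9, 7, 11; outcome (B, Z), payoffs (15, 11).
Row gets 14 moving first and 15 moving second, so Row prefers to move second.

second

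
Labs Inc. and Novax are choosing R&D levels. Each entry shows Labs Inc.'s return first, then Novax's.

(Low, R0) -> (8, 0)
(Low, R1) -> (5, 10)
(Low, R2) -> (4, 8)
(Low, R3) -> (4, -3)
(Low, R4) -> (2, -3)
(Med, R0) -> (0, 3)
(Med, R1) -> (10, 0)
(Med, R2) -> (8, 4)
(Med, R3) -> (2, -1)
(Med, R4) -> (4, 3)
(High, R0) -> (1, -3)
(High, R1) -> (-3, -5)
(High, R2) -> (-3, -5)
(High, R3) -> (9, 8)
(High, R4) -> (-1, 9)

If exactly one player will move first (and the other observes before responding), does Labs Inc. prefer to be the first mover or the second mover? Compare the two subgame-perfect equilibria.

If Labs Inc. leads: Novax's best replies are Low→R1, Med→R2, High→R4; Labs Inc.'s induced payoffs 5, 8, -1; outcome (Med, R2), payoffs (8, 4).
If Novax leads: Labs Inc.'s best replies are R0→Low, R1→Med, R2→Med, R3→High, R4→Med; Novax's induced payoffs 0, 0, 4, 8, 3; outcome (High, R3), payoffs (9, 8).
Labs Inc. gets 8 moving first and 9 moving second, so Labs Inc. prefers to move second.

second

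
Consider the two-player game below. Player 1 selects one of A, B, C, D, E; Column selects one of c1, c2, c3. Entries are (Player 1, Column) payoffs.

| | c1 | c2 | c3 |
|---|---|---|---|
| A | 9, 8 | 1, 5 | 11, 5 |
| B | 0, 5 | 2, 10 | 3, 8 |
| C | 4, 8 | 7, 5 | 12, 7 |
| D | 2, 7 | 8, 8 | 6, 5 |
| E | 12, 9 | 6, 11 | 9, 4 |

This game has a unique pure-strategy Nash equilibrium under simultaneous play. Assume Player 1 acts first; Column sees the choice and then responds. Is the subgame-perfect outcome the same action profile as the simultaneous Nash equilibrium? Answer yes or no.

Solve by backward induction (Player 1 leads).
- A: Column compares 8, 5, 5 and picks c1; Player 1 would get 9.
- B: Column compares 5, 10, 8 and picks c2; Player 1 would get 2.
- C: Column compares 8, 5, 7 and picks c1; Player 1 would get 4.
- D: Column compares 7, 8, 5 and picks c2; Player 1 would get 8.
- E: Column compares 9, 11, 4 and picks c2; Player 1 would get 6.
Among 9, 2, 4, 8, 6, the best is 9 at A. Subgame-perfect outcome: (A, c1) with payoffs (9, 8).
Under simultaneous play:
Player 1's best replies: c1→E; c2→D; c3→C.
Column's best replies: A→c1; B→c2; C→c1; D→c2; E→c2.
Only (D, c2) has each player best-responding; Nash payoffs (8, 8).
Sequential outcome (A, c1) differs from the Nash profile (D, c2).

no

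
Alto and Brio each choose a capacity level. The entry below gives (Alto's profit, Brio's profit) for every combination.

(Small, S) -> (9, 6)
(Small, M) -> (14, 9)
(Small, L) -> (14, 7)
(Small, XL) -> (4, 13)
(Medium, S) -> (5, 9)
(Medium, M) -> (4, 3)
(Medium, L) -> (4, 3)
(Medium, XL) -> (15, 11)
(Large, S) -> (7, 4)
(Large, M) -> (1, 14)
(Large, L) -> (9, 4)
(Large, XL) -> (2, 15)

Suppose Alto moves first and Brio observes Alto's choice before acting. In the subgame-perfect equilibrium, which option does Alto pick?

Medium

Backward induction with Alto moving first.
- Small: Brio compares 6, 9, 7, 13 and picks XL; Alto would get 4.
- Medium: Brio compares 9, 3, 3, 11 and picks XL; Alto would get 15.
- Large: Brio compares 4, 14, 4, 15 and picks XL; Alto would get 2.
Alto's induced payoffs are 4, 15, 2, so Alto commits to Medium. Subgame-perfect outcome: (Medium, XL) with payoffs (15, 11).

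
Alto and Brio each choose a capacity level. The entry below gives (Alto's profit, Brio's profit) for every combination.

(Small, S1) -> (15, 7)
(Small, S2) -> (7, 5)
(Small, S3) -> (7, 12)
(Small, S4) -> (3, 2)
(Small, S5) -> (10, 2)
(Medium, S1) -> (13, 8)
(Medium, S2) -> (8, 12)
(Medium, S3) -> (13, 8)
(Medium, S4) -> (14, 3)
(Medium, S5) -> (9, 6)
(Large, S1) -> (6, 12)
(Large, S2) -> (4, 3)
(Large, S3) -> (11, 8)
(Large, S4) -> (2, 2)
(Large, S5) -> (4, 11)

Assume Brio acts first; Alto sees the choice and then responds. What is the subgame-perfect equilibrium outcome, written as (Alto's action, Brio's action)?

(Medium, S2)

Alto best-responds to each possible Brio move:
- S1: Alto compares 15, 13, 6 and picks Small; Brio would get 7.
- S2: Alto compares 7, 8, 4 and picks Medium; Brio would get 12.
- S3: Alto compares 7, 13, 11 and picks Medium; Brio would get 8.
- S4: Alto compares 3, 14, 2 and picks Medium; Brio would get 3.
- S5: Alto compares 10, 9, 4 and picks Small; Brio would get 2.
Brio's induced payoffs are 7, 12, 8, 3, 2, so Brio commits to S2. Subgame-perfect outcome: (Medium, S2) with payoffs (8, 12).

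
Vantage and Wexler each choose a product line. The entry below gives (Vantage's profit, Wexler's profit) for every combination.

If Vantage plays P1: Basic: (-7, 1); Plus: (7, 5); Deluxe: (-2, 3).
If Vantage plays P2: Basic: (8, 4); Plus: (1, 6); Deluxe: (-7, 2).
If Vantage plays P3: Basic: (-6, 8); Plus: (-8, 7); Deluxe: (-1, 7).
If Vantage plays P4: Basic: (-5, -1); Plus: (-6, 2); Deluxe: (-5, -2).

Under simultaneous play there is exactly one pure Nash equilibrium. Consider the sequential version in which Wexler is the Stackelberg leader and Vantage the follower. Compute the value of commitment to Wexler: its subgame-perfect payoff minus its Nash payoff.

2

Vantage best-responds to each possible Wexler move:
- Basic: Vantage compares -7, 8, -6, -5 and picks P2; Wexler would get 4.
- Plus: Vantage compares 7, 1, -8, -6 and picks P1; Wexler would get 5.
- Deluxe: Vantage compares -2, -7, -1, -5 and picks P3; Wexler would get 7.
Maximizing over 4, 5, 7, Wexler chooses Deluxe. Subgame-perfect outcome: (P3, Deluxe) with payoffs (-1, 7).
Under simultaneous play:
Vantage's best replies: Basic→P2; Plus→P1; Deluxe→P3.
Wexler's best replies: P1→Plus; P2→Plus; P3→Basic; P4→Plus.
The unique mutual best reply is (P1, Plus), giving (7, 5).
Wexler's commitment gain: 7 − 5 = 2.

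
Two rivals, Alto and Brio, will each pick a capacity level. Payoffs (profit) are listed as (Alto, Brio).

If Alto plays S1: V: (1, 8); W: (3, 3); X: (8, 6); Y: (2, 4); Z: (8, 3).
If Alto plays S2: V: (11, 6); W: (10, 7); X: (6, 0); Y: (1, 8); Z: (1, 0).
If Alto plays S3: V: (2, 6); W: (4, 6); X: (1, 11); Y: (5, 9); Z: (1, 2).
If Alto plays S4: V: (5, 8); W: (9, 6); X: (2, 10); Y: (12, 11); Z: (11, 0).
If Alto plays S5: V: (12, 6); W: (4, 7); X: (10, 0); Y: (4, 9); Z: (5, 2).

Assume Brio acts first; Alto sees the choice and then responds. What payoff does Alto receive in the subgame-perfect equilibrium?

Solve by backward induction (Brio leads).
- V: Alto compares 1, 11, 2, 5, 12 and picks S5; Brio would get 6.
- W: Alto compares 3, 10, 4, 9, 4 and picks S2; Brio would get 7.
- X: Alto compares 8, 6, 1, 2, 10 and picks S5; Brio would get 0.
- Y: Alto compares 2, 1, 5, 12, 4 and picks S4; Brio would get 11.
- Z: Alto compares 8, 1, 1, 11, 5 and picks S4; Brio would get 0.
Among 6, 7, 0, 11, 0, the best is 11 at Y. Subgame-perfect outcome: (S4, Y) with payoffs (12, 11).

12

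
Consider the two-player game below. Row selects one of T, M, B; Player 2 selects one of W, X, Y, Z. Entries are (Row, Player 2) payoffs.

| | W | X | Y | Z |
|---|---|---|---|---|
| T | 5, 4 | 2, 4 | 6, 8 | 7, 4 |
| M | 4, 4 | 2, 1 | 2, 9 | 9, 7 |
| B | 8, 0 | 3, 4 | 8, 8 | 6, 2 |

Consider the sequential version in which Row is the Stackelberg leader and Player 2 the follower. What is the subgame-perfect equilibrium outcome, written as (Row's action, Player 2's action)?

Player 2 best-responds to each possible Row move:
- T: Player 2 compares 4, 4, 8, 4 and picks Y; Row would get 6.
- M: Player 2 compares 4, 1, 9, 7 and picks Y; Row would get 2.
- B: Player 2 compares 0, 4, 8, 2 and picks Y; Row would get 8.
Maximizing over 6, 2, 8, Row chooses B. Subgame-perfect outcome: (B, Y) with payoffs (8, 8).

(B, Y)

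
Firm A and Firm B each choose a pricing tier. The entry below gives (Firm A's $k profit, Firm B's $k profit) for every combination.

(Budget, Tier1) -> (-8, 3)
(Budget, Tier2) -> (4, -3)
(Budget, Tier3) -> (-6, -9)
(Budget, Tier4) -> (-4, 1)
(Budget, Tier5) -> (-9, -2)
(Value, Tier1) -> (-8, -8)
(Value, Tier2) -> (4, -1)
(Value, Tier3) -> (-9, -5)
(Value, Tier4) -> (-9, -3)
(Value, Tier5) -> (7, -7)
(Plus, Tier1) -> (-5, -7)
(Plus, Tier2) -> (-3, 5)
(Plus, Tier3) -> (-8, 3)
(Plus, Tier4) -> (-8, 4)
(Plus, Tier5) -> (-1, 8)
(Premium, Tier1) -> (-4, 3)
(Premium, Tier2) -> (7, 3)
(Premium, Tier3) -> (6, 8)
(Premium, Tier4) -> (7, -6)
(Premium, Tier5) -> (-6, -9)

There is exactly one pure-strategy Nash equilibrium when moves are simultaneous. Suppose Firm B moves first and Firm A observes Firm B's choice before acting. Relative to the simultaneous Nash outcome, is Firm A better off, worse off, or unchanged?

Firm A best-responds to each possible Firm B move:
- Tier1: BR = Premium, leader payoff 3.
- Tier2: BR = Premium, leader payoff 3.
- Tier3: BR = Premium, leader payoff 8.
- Tier4: BR = Premium, leader payoff -6.
- Tier5: BR = Value, leader payoff -7.
Among 3, 3, 8, -6, -7, the best is 8 at Tier3. Subgame-perfect outcome: (Premium, Tier3) with payoffs (6, 8).
For the simultaneous game, intersect best replies.
Firm A's best replies: Tier1→Premium; Tier2→Premium; Tier3→Premium; Tier4→Premium; Tier5→Value.
Firm B's best replies: Budget→Tier1; Value→Tier2; Plus→Tier5; Premium→Tier3.
Only (Premium, Tier3) has each player best-responding; Nash payoffs (6, 8).
Firm A earns 6 sequentially versus 6 at the Nash outcome: unchanged.

unchanged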